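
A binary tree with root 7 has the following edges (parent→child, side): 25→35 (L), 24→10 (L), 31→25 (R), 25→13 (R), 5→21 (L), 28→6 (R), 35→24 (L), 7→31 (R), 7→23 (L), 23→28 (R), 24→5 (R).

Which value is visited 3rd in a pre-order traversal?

28

Pre-order visits the node, then its left subtree, then its right subtree.
Visit 7.
At 7: go left to 23.
  Visit 23.
  At 23: no left child.
  At 23: go right to 28.
    Visit 28.
    At 28: no left child.
    At 28: go right to 6.
      6 is a leaf — visit 6.
At 7: go right to 31.
  Visit 31.
  At 31: no left child.
  At 31: go right to 25.
    Visit 25.
    At 25: go left to 35.
      Visit 35.
      At 35: go left to 24.
        Visit 24.
        At 24: go left to 10.
          10 is a leaf — visit 10.
        At 24: go right to 5.
          Visit 5.
          At 5: go left to 21.
            21 is a leaf — visit 21.
          At 5: no right child.
      At 35: no right child.
    At 25: go right to 13.
      13 is a leaf — visit 13.
Full pre-order sequence: 7, 23, 28, 6, 31, 25, 35, 24, 10, 5, 21, 13.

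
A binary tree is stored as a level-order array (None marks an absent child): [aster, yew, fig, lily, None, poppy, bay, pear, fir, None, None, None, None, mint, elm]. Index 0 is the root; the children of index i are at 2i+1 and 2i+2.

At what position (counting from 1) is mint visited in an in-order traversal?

In-order visits the left subtree, then the node, then the right subtree.
At aster: go left to yew.
  At yew: go left to lily.
    At lily: go left to pear.
      pear is a leaf — visit pear.
    Visit lily.
    At lily: go right to fir.
      fir is a leaf — visit fir.
  Visit yew.
  At yew: no right child.
Visit aster.
At aster: go right to fig.
  At fig: go left to poppy.
    poppy is a leaf — visit poppy.
  Visit fig.
  At fig: go right to bay.
    At bay: go left to mint.
      mint is a leaf — visit mint.
    Visit bay.
    At bay: go right to elm.
      elm is a leaf — visit elm.
Full in-order sequence: pear, lily, fir, yew, aster, poppy, fig, mint, bay, elm.

8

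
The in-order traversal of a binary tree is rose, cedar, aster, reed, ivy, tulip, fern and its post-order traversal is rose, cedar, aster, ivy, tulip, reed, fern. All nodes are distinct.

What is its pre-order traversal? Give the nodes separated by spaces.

The last element of post-order is the root; it splits in-order into left and right subtrees.
Root fern: left subtree has 6 nodes {rose, cedar, aster, reed, ivy, tulip}, right has 0 { }.
  Root reed: left subtree has 3 nodes {rose, cedar, aster}, right has 2 {ivy, tulip}.
    Root aster: left subtree has 2 nodes {rose, cedar}, right has 0 { }.
      Root cedar: left subtree has 1 node {rose}, right has 0 { }.
    Root tulip: left subtree has 1 node {ivy}, right has 0 { }.

fern reed aster cedar rose tulip ivy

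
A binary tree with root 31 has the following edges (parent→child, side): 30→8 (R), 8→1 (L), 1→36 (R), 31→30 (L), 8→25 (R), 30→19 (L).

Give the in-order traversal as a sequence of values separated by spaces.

In-order visits the left subtree, then the node, then the right subtree.
At 31: go left to 30.
  At 30: go left to 19.
    19 is a leaf — visit 19.
  Visit 30.
  At 30: go right to 8.
    At 8: go left to 1.
      At 1: no left child.
      Visit 1.
      At 1: go right to 36.
        36 is a leaf — visit 36.
    Visit 8.
    At 8: go right to 25.
      25 is a leaf — visit 25.
Visit 31.
At 31: no right child.

19 30 1 36 8 25 31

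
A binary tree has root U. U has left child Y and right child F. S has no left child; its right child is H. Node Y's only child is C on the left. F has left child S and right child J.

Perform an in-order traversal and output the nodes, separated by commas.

C, Y, U, S, H, F, J

In-order visits the left subtree, then the node, then the right subtree.
At U: go left to Y.
  At Y: go left to C.
    C is a leaf — visit C.
  Visit Y.
  At Y: no right child.
Visit U.
At U: go right to F.
  At F: go left to S.
    At S: no left child.
    Visit S.
    At S: go right to H.
      H is a leaf — visit H.
  Visit F.
  At F: go right to J.
    J is a leaf — visit J.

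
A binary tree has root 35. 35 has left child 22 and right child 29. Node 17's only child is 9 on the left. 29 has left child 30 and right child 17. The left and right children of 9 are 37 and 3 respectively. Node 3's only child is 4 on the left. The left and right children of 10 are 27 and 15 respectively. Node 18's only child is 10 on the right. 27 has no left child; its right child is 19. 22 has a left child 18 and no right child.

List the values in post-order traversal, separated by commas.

19, 27, 15, 10, 18, 22, 30, 37, 4, 3, 9, 17, 29, 35

Post-order visits the left subtree, then the right subtree, then the node.
At 35: go left to 22.
  At 22: go left to 18.
    At 18: no left child.
    At 18: go right to 10.
      At 10: go left to 27.
        At 27: no left child.
        At 27: go right to 19.
          19 is a leaf — visit 19.
        Visit 27.
      At 10: go right to 15.
        15 is a leaf — visit 15.
      Visit 10.
    Visit 18.
  At 22: no right child.
  Visit 22.
At 35: go right to 29.
  At 29: go left to 30.
    30 is a leaf — visit 30.
  At 29: go right to 17.
    At 17: go left to 9.
      At 9: go left to 37.
        37 is a leaf — visit 37.
      At 9: go right to 3.
        At 3: go left to 4.
          4 is a leaf — visit 4.
        At 3: no right child.
        Visit 3.
      Visit 9.
    At 17: no right child.
    Visit 17.
  Visit 29.
Visit 35.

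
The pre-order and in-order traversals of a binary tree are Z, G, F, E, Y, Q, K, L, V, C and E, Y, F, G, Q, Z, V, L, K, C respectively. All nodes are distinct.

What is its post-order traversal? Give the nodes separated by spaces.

The first element of pre-order is the root; it splits in-order into left and right subtrees.
Root Z: left subtree has 5 nodes {E, Y, F, G, Q}, right has 4 {V, L, K, C}.
  Root G: left subtree has 3 nodes {E, Y, F}, right has 1 {Q}.
    Root F: left subtree has 2 nodes {E, Y}, right has 0 { }.
      Root E: left subtree has 0 nodes { }, right has 1 {Y}.
  Root K: left subtree has 2 nodes {V, L}, right has 1 {C}.
    Root L: left subtree has 1 node {V}, right has 0 { }.

Y E F Q G V L C K Z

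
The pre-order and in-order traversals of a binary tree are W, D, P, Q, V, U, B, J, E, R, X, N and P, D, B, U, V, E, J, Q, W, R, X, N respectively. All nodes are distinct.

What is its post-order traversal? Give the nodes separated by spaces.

The first element of pre-order is the root; it splits in-order into left and right subtrees.
Root W: left subtree has 8 nodes {P, D, B, U, V, E, J, Q}, right has 3 {R, X, N}.
  Root D: left subtree has 1 node {P}, right has 6 {B, U, V, E, J, Q}.
    Root Q: left subtree has 5 nodes {B, U, V, E, J}, right has 0 { }.
      Root V: left subtree has 2 nodes {B, U}, right has 2 {E, J}.
        Root U: left subtree has 1 node {B}, right has 0 { }.
        Root J: left subtree has 1 node {E}, right has 0 { }.
  Root R: left subtree has 0 nodes { }, right has 2 {X, N}.
    Root X: left subtree has 0 nodes { }, right has 1 {N}.

P B U E J V Q D N X R W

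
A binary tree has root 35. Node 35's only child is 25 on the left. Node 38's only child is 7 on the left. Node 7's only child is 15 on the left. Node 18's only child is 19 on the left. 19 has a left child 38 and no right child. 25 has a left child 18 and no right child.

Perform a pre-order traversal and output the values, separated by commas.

35, 25, 18, 19, 38, 7, 15

Pre-order visits the node, then its left subtree, then its right subtree.
Visit 35.
At 35: go left to 25.
  Visit 25.
  At 25: go left to 18.
    Visit 18.
    At 18: go left to 19.
      Visit 19.
      At 19: go left to 38.
        Visit 38.
        At 38: go left to 7.
          Visit 7.
          At 7: go left to 15.
            15 is a leaf — visit 15.
          At 7: no right child.
        At 38: no right child.
      At 19: no right child.
    At 18: no right child.
  At 25: no right child.
At 35: no right child.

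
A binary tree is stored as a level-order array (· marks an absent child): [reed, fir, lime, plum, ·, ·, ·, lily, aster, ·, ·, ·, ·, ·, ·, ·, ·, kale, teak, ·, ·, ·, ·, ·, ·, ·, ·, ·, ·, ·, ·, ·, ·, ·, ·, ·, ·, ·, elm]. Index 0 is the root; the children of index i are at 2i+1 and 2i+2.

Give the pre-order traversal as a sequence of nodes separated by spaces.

Pre-order visits the node, then its left subtree, then its right subtree.
Visit reed.
At reed: go left to fir.
  Visit fir.
  At fir: go left to plum.
    Visit plum.
    At plum: go left to lily.
      lily is a leaf — visit lily.
    At plum: go right to aster.
      Visit aster.
      At aster: go left to kale.
        kale is a leaf — visit kale.
      At aster: go right to teak.
        Visit teak.
        At teak: no left child.
        At teak: go right to elm.
          elm is a leaf — visit elm.
  At fir: no right child.
At reed: go right to lime.
  lime is a leaf — visit lime.

reed fir plum lily aster kale teak elm lime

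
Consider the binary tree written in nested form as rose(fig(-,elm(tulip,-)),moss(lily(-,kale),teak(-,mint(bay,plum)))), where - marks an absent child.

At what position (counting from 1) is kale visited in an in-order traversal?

In-order visits the left subtree, then the node, then the right subtree.
At rose: go left to fig.
  At fig: no left child.
  Visit fig.
  At fig: go right to elm.
    At elm: go left to tulip.
      tulip is a leaf — visit tulip.
    Visit elm.
    At elm: no right child.
Visit rose.
At rose: go right to moss.
  At moss: go left to lily.
    At lily: no left child.
    Visit lily.
    At lily: go right to kale.
      kale is a leaf — visit kale.
  Visit moss.
  At moss: go right to teak.
    At teak: no left child.
    Visit teak.
    At teak: go right to mint.
      At mint: go left to bay.
        bay is a leaf — visit bay.
      Visit mint.
      At mint: go right to plum.
        plum is a leaf — visit plum.
Full in-order sequence: fig, tulip, elm, rose, lily, kale, moss, teak, bay, mint, plum.

6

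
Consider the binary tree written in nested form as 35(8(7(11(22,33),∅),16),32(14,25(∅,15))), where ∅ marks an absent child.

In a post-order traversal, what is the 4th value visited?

Post-order visits the left subtree, then the right subtree, then the node.
At 35: go left to 8.
  At 8: go left to 7.
    At 7: go left to 11.
      At 11: go left to 22.
        22 is a leaf — visit 22.
      At 11: go right to 33.
        33 is a leaf — visit 33.
      Visit 11.
    At 7: no right child.
    Visit 7.
  At 8: go right to 16.
    16 is a leaf — visit 16.
  Visit 8.
At 35: go right to 32.
  At 32: go left to 14.
    14 is a leaf — visit 14.
  At 32: go right to 25.
    At 25: no left child.
    At 25: go right to 15.
      15 is a leaf — visit 15.
    Visit 25.
  Visit 32.
Visit 35.
Full post-order sequence: 22, 33, 11, 7, 16, 8, 14, 15, 25, 32, 35.

7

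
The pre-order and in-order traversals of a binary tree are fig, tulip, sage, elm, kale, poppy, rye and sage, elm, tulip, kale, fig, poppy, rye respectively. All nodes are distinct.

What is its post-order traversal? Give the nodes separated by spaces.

elm sage kale tulip rye poppy fig

The first element of pre-order is the root; it splits in-order into left and right subtrees.
Root fig: left subtree has 4 nodes {sage, elm, tulip, kale}, right has 2 {poppy, rye}.
  Root tulip: left subtree has 2 nodes {sage, elm}, right has 1 {kale}.
    Root sage: left subtree has 0 nodes { }, right has 1 {elm}.
  Root poppy: left subtree has 0 nodes { }, right has 1 {rye}.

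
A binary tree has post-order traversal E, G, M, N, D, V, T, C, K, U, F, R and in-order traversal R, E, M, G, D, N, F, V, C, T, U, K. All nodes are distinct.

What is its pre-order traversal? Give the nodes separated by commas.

R, F, D, M, E, G, N, U, C, V, T, K

The last element of post-order is the root; it splits in-order into left and right subtrees.
Root R: left subtree has 0 nodes { }, right has 11 {E, M, G, D, N, F, V, C, T, U, K}.
  Root F: left subtree has 5 nodes {E, M, G, D, N}, right has 5 {V, C, T, U, K}.
    Root D: left subtree has 3 nodes {E, M, G}, right has 1 {N}.
      Root M: left subtree has 1 node {E}, right has 1 {G}.
    Root U: left subtree has 3 nodes {V, C, T}, right has 1 {K}.
      Root C: left subtree has 1 node {V}, right has 1 {T}.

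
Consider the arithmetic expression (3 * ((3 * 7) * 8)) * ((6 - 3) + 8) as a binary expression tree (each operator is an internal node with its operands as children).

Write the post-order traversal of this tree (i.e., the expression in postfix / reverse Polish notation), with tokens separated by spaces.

3 3 7 * 8 * * 6 3 - 8 + *

Post-order on an expression tree gives postfix notation: for each operator, emit left operand, right operand, then the operator.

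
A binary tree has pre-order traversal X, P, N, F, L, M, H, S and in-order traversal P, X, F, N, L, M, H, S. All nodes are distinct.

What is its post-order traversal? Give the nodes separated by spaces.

P F S H M L N X

The first element of pre-order is the root; it splits in-order into left and right subtrees.
Root X: left subtree has 1 node {P}, right has 6 {F, N, L, M, H, S}.
  Root N: left subtree has 1 node {F}, right has 4 {L, M, H, S}.
    Root L: left subtree has 0 nodes { }, right has 3 {M, H, S}.
      Root M: left subtree has 0 nodes { }, right has 2 {H, S}.
        Root H: left subtree has 0 nodes { }, right has 1 {S}.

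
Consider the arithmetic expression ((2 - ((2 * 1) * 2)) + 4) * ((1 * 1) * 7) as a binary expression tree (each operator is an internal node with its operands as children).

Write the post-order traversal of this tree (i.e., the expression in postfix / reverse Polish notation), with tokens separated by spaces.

2 2 1 * 2 * - 4 + 1 1 * 7 * *

Post-order on an expression tree gives postfix notation: for each operator, emit left operand, right operand, then the operator.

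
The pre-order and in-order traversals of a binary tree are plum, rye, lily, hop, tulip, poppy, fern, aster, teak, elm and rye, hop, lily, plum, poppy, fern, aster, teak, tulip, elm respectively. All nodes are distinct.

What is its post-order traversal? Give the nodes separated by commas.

The first element of pre-order is the root; it splits in-order into left and right subtrees.
Root plum: left subtree has 3 nodes {rye, hop, lily}, right has 6 {poppy, fern, aster, teak, tulip, elm}.
  Root rye: left subtree has 0 nodes { }, right has 2 {hop, lily}.
    Root lily: left subtree has 1 node {hop}, right has 0 { }.
  Root tulip: left subtree has 4 nodes {poppy, fern, aster, teak}, right has 1 {elm}.
    Root poppy: left subtree has 0 nodes { }, right has 3 {fern, aster, teak}.
      Root fern: left subtree has 0 nodes { }, right has 2 {aster, teak}.
        Root aster: left subtree has 0 nodes { }, right has 1 {teak}.

hop, lily, rye, teak, aster, fern, poppy, elm, tulip, plum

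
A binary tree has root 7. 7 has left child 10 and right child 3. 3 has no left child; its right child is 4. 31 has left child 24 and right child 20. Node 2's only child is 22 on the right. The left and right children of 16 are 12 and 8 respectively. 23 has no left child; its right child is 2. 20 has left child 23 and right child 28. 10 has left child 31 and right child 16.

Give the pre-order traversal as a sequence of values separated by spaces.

7 10 31 24 20 23 2 22 28 16 12 8 3 4

Pre-order visits the node, then its left subtree, then its right subtree.
Visit 7.
At 7: go left to 10.
  Visit 10.
  At 10: go left to 31.
    Visit 31.
    At 31: go left to 24.
      24 is a leaf — visit 24.
    At 31: go right to 20.
      Visit 20.
      At 20: go left to 23.
        Visit 23.
        At 23: no left child.
        At 23: go right to 2.
          Visit 2.
          At 2: no left child.
          At 2: go right to 22.
            22 is a leaf — visit 22.
      At 20: go right to 28.
        28 is a leaf — visit 28.
  At 10: go right to 16.
    Visit 16.
    At 16: go left to 12.
      12 is a leaf — visit 12.
    At 16: go right to 8.
      8 is a leaf — visit 8.
At 7: go right to 3.
  Visit 3.
  At 3: no left child.
  At 3: go right to 4.
    4 is a leaf — visit 4.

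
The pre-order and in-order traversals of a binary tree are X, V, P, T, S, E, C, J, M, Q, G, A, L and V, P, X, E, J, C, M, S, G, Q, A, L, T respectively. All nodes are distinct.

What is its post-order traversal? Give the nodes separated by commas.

P, V, J, M, C, E, G, L, A, Q, S, T, X

The first element of pre-order is the root; it splits in-order into left and right subtrees.
Root X: left subtree has 2 nodes {V, P}, right has 10 {E, J, C, M, S, G, Q, A, L, T}.
  Root V: left subtree has 0 nodes { }, right has 1 {P}.
  Root T: left subtree has 9 nodes {E, J, C, M, S, G, Q, A, L}, right has 0 { }.
    Root S: left subtree has 4 nodes {E, J, C, M}, right has 4 {G, Q, A, L}.
      Root E: left subtree has 0 nodes { }, right has 3 {J, C, M}.
        Root C: left subtree has 1 node {J}, right has 1 {M}.
      Root Q: left subtree has 1 node {G}, right has 2 {A, L}.
        Root A: left subtree has 0 nodes { }, right has 1 {L}.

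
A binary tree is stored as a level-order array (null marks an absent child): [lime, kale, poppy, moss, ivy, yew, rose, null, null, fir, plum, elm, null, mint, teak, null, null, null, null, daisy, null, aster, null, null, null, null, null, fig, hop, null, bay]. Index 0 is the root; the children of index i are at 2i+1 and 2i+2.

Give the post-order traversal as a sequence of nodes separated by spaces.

Post-order visits the left subtree, then the right subtree, then the node.
At lime: go left to kale.
  At kale: go left to moss.
    moss is a leaf — visit moss.
  At kale: go right to ivy.
    At ivy: go left to fir.
      At fir: go left to daisy.
        daisy is a leaf — visit daisy.
      At fir: no right child.
      Visit fir.
    At ivy: go right to plum.
      At plum: go left to aster.
        aster is a leaf — visit aster.
      At plum: no right child.
      Visit plum.
    Visit ivy.
  Visit kale.
At lime: go right to poppy.
  At poppy: go left to yew.
    At yew: go left to elm.
      elm is a leaf — visit elm.
    At yew: no right child.
    Visit yew.
  At poppy: go right to rose.
    At rose: go left to mint.
      At mint: go left to fig.
        fig is a leaf — visit fig.
      At mint: go right to hop.
        hop is a leaf — visit hop.
      Visit mint.
    At rose: go right to teak.
      At teak: no left child.
      At teak: go right to bay.
        bay is a leaf — visit bay.
      Visit teak.
    Visit rose.
  Visit poppy.
Visit lime.

moss daisy fir aster plum ivy kale elm yew fig hop mint bay teak rose poppy lime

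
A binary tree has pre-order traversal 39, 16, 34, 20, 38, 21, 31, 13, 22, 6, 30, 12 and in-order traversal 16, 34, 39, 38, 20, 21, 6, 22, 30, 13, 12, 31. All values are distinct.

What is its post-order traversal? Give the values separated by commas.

The first element of pre-order is the root; it splits in-order into left and right subtrees.
Root 39: left subtree has 2 nodes {16, 34}, right has 9 {38, 20, 21, 6, 22, 30, 13, 12, 31}.
  Root 16: left subtree has 0 nodes { }, right has 1 {34}.
  Root 20: left subtree has 1 node {38}, right has 7 {21, 6, 22, 30, 13, 12, 31}.
    Root 21: left subtree has 0 nodes { }, right has 6 {6, 22, 30, 13, 12, 31}.
      Root 31: left subtree has 5 nodes {6, 22, 30, 13, 12}, right has 0 { }.
        Root 13: left subtree has 3 nodes {6, 22, 30}, right has 1 {12}.
          Root 22: left subtree has 1 node {6}, right has 1 {30}.

34, 16, 38, 6, 30, 22, 12, 13, 31, 21, 20, 39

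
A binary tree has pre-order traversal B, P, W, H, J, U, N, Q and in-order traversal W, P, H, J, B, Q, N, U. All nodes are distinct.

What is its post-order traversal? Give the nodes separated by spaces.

W J H P Q N U B

The first element of pre-order is the root; it splits in-order into left and right subtrees.
Root B: left subtree has 4 nodes {W, P, H, J}, right has 3 {Q, N, U}.
  Root P: left subtree has 1 node {W}, right has 2 {H, J}.
    Root H: left subtree has 0 nodes { }, right has 1 {J}.
  Root U: left subtree has 2 nodes {Q, N}, right has 0 { }.
    Root N: left subtree has 1 node {Q}, right has 0 { }.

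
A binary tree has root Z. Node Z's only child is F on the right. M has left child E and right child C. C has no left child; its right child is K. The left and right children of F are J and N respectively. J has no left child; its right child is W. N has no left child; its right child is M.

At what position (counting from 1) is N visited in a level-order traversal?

4

Level-order visits nodes level by level from the root, left to right within each level.
Level 0: Z
Level 1: F
Level 2: J, N
Level 3: W, M
Level 4: E, C
Level 5: K
Full level-order sequence: Z, F, J, N, W, M, E, C, K.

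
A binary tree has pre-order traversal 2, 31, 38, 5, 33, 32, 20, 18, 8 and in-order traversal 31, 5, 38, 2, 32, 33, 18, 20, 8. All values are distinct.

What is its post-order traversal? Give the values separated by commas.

The first element of pre-order is the root; it splits in-order into left and right subtrees.
Root 2: left subtree has 3 nodes {31, 5, 38}, right has 5 {32, 33, 18, 20, 8}.
  Root 31: left subtree has 0 nodes { }, right has 2 {5, 38}.
    Root 38: left subtree has 1 node {5}, right has 0 { }.
  Root 33: left subtree has 1 node {32}, right has 3 {18, 20, 8}.
    Root 20: left subtree has 1 node {18}, right has 1 {8}.

5, 38, 31, 32, 18, 8, 20, 33, 2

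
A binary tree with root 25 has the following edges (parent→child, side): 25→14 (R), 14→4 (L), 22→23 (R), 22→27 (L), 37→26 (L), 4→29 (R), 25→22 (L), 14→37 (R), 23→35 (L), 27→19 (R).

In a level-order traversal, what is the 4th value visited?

Level-order visits nodes level by level from the root, left to right within each level.
Level 0: 25
Level 1: 22, 14
Level 2: 27, 23, 4, 37
Level 3: 19, 35, 29, 26
Full level-order sequence: 25, 22, 14, 27, 23, 4, 37, 19, 35, 29, 26.

27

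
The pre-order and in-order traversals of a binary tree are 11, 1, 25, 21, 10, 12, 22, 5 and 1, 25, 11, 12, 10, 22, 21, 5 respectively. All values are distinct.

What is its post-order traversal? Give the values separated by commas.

The first element of pre-order is the root; it splits in-order into left and right subtrees.
Root 11: left subtree has 2 nodes {1, 25}, right has 5 {12, 10, 22, 21, 5}.
  Root 1: left subtree has 0 nodes { }, right has 1 {25}.
  Root 21: left subtree has 3 nodes {12, 10, 22}, right has 1 {5}.
    Root 10: left subtree has 1 node {12}, right has 1 {22}.

25, 1, 12, 22, 10, 5, 21, 11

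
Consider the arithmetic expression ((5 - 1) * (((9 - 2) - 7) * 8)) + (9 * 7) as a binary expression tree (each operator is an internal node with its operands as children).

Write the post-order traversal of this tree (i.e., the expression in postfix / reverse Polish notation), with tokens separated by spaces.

5 1 - 9 2 - 7 - 8 * * 9 7 * +

Post-order on an expression tree gives postfix notation: for each operator, emit left operand, right operand, then the operator.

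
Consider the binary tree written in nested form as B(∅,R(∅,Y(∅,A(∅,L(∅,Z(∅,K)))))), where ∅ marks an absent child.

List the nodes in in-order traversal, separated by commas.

B, R, Y, A, L, Z, K

In-order visits the left subtree, then the node, then the right subtree.
At B: no left child.
Visit B.
At B: go right to R.
  At R: no left child.
  Visit R.
  At R: go right to Y.
    At Y: no left child.
    Visit Y.
    At Y: go right to A.
      At A: no left child.
      Visit A.
      At A: go right to L.
        At L: no left child.
        Visit L.
        At L: go right to Z.
          At Z: no left child.
          Visit Z.
          At Z: go right to K.
            K is a leaf — visit K.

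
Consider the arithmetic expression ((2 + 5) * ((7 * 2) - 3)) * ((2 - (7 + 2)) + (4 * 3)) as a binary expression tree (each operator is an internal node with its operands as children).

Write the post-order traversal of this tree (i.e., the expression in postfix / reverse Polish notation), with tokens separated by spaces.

Post-order on an expression tree gives postfix notation: for each operator, emit left operand, right operand, then the operator.

2 5 + 7 2 * 3 - * 2 7 2 + - 4 3 * + *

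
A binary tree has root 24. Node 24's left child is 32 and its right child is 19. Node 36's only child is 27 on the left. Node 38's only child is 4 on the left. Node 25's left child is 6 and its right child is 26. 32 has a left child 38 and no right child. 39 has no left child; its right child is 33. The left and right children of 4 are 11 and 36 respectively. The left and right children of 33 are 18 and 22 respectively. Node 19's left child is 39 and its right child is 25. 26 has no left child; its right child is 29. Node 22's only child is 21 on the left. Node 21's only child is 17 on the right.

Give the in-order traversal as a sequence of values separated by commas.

In-order visits the left subtree, then the node, then the right subtree.
At 24: go left to 32.
  At 32: go left to 38.
    At 38: go left to 4.
      At 4: go left to 11.
        11 is a leaf — visit 11.
      Visit 4.
      At 4: go right to 36.
        At 36: go left to 27.
          27 is a leaf — visit 27.
        Visit 36.
        At 36: no right child.
    Visit 38.
    At 38: no right child.
  Visit 32.
  At 32: no right child.
Visit 24.
At 24: go right to 19.
  At 19: go left to 39.
    At 39: no left child.
    Visit 39.
    At 39: go right to 33.
      At 33: go left to 18.
        18 is a leaf — visit 18.
      Visit 33.
      At 33: go right to 22.
        At 22: go left to 21.
          At 21: no left child.
          Visit 21.
          At 21: go right to 17.
            17 is a leaf — visit 17.
        Visit 22.
        At 22: no right child.
  Visit 19.
  At 19: go right to 25.
    At 25: go left to 6.
      6 is a leaf — visit 6.
    Visit 25.
    At 25: go right to 26.
      At 26: no left child.
      Visit 26.
      At 26: go right to 29.
        29 is a leaf — visit 29.

11, 4, 27, 36, 38, 32, 24, 39, 18, 33, 21, 17, 22, 19, 6, 25, 26, 29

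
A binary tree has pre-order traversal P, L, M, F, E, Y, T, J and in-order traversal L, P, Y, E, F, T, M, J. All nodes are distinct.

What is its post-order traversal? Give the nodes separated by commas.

The first element of pre-order is the root; it splits in-order into left and right subtrees.
Root P: left subtree has 1 node {L}, right has 6 {Y, E, F, T, M, J}.
  Root M: left subtree has 4 nodes {Y, E, F, T}, right has 1 {J}.
    Root F: left subtree has 2 nodes {Y, E}, right has 1 {T}.
      Root E: left subtree has 1 node {Y}, right has 0 { }.

L, Y, E, T, F, J, M, P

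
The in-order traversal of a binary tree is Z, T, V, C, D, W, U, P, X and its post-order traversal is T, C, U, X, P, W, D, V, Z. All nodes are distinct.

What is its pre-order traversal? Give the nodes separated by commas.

The last element of post-order is the root; it splits in-order into left and right subtrees.
Root Z: left subtree has 0 nodes { }, right has 8 {T, V, C, D, W, U, P, X}.
  Root V: left subtree has 1 node {T}, right has 6 {C, D, W, U, P, X}.
    Root D: left subtree has 1 node {C}, right has 4 {W, U, P, X}.
      Root W: left subtree has 0 nodes { }, right has 3 {U, P, X}.
        Root P: left subtree has 1 node {U}, right has 1 {X}.

Z, V, T, D, C, W, P, U, X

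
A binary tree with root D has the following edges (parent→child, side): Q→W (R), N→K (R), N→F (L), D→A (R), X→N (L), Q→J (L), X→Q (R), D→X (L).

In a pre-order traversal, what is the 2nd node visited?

Pre-order visits the node, then its left subtree, then its right subtree.
Visit D.
At D: go left to X.
  Visit X.
  At X: go left to N.
    Visit N.
    At N: go left to F.
      F is a leaf — visit F.
    At N: go right to K.
      K is a leaf — visit K.
  At X: go right to Q.
    Visit Q.
    At Q: go left to J.
      J is a leaf — visit J.
    At Q: go right to W.
      W is a leaf — visit W.
At D: go right to A.
  A is a leaf — visit A.
Full pre-order sequence: D, X, N, F, K, Q, J, W, A.

X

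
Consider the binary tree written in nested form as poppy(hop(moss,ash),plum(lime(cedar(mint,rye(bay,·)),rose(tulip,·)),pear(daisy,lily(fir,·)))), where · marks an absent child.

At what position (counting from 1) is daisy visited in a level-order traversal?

10

Level-order visits nodes level by level from the root, left to right within each level.
Level 0: poppy
Level 1: hop, plum
Level 2: moss, ash, lime, pear
Level 3: cedar, rose, daisy, lily
Level 4: mint, rye, tulip, fir
Level 5: bay
Full level-order sequence: poppy, hop, plum, moss, ash, lime, pear, cedar, rose, daisy, lily, mint, rye, tulip, fir, bay.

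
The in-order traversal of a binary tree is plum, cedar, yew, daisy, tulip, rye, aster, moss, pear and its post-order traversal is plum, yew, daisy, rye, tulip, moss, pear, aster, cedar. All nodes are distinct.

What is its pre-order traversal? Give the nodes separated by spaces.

The last element of post-order is the root; it splits in-order into left and right subtrees.
Root cedar: left subtree has 1 node {plum}, right has 7 {yew, daisy, tulip, rye, aster, moss, pear}.
  Root aster: left subtree has 4 nodes {yew, daisy, tulip, rye}, right has 2 {moss, pear}.
    Root tulip: left subtree has 2 nodes {yew, daisy}, right has 1 {rye}.
      Root daisy: left subtree has 1 node {yew}, right has 0 { }.
    Root pear: left subtree has 1 node {moss}, right has 0 { }.

cedar plum aster tulip daisy yew rye pear moss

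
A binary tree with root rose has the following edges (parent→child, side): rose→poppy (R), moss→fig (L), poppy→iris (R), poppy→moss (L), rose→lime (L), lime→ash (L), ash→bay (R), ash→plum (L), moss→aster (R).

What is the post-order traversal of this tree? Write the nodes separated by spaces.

Post-order visits the left subtree, then the right subtree, then the node.
At rose: go left to lime.
  At lime: go left to ash.
    At ash: go left to plum.
      plum is a leaf — visit plum.
    At ash: go right to bay.
      bay is a leaf — visit bay.
    Visit ash.
  At lime: no right child.
  Visit lime.
At rose: go right to poppy.
  At poppy: go left to moss.
    At moss: go left to fig.
      fig is a leaf — visit fig.
    At moss: go right to aster.
      aster is a leaf — visit aster.
    Visit moss.
  At poppy: go right to iris.
    iris is a leaf — visit iris.
  Visit poppy.
Visit rose.

plum bay ash lime fig aster moss iris poppy rose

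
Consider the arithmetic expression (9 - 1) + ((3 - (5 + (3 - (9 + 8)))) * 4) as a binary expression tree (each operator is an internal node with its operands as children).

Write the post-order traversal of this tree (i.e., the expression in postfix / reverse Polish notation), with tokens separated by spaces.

Post-order on an expression tree gives postfix notation: for each operator, emit left operand, right operand, then the operator.

9 1 - 3 5 3 9 8 + - + - 4 * +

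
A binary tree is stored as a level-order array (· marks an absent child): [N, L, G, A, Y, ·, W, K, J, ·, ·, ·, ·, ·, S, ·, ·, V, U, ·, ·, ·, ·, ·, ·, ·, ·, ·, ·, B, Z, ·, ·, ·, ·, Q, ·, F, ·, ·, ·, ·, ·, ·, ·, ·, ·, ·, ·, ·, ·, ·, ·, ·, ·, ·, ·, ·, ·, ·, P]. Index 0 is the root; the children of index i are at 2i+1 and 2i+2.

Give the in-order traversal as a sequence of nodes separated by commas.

K, A, Q, V, J, F, U, L, Y, N, G, W, B, P, S, Z

In-order visits the left subtree, then the node, then the right subtree.
At N: go left to L.
  At L: go left to A.
    At A: go left to K.
      K is a leaf — visit K.
    Visit A.
    At A: go right to J.
      At J: go left to V.
        At V: go left to Q.
          Q is a leaf — visit Q.
        Visit V.
        At V: no right child.
      Visit J.
      At J: go right to U.
        At U: go left to F.
          F is a leaf — visit F.
        Visit U.
        At U: no right child.
  Visit L.
  At L: go right to Y.
    Y is a leaf — visit Y.
Visit N.
At N: go right to G.
  At G: no left child.
  Visit G.
  At G: go right to W.
    At W: no left child.
    Visit W.
    At W: go right to S.
      At S: go left to B.
        At B: no left child.
        Visit B.
        At B: go right to P.
          P is a leaf — visit P.
      Visit S.
      At S: go right to Z.
        Z is a leaf — visit Z.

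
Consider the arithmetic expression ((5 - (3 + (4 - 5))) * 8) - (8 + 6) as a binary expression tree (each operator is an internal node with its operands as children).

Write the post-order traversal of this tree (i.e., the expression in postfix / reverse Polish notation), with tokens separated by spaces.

5 3 4 5 - + - 8 * 8 6 + -

Post-order on an expression tree gives postfix notation: for each operator, emit left operand, right operand, then the operator.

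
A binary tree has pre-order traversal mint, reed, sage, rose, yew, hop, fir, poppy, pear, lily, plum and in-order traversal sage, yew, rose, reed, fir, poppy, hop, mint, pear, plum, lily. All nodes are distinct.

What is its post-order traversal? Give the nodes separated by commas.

yew, rose, sage, poppy, fir, hop, reed, plum, lily, pear, mint

The first element of pre-order is the root; it splits in-order into left and right subtrees.
Root mint: left subtree has 7 nodes {sage, yew, rose, reed, fir, poppy, hop}, right has 3 {pear, plum, lily}.
  Root reed: left subtree has 3 nodes {sage, yew, rose}, right has 3 {fir, poppy, hop}.
    Root sage: left subtree has 0 nodes { }, right has 2 {yew, rose}.
      Root rose: left subtree has 1 node {yew}, right has 0 { }.
    Root hop: left subtree has 2 nodes {fir, poppy}, right has 0 { }.
      Root fir: left subtree has 0 nodes { }, right has 1 {poppy}.
  Root pear: left subtree has 0 nodes { }, right has 2 {plum, lily}.
    Root lily: left subtree has 1 node {plum}, right has 0 { }.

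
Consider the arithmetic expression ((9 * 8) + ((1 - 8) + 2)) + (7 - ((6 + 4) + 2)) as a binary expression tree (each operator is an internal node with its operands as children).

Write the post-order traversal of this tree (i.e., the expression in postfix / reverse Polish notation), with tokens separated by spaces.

Post-order on an expression tree gives postfix notation: for each operator, emit left operand, right operand, then the operator.

9 8 * 1 8 - 2 + + 7 6 4 + 2 + - +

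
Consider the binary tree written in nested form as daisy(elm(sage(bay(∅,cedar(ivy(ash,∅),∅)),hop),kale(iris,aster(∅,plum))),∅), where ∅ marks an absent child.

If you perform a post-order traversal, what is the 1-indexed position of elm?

Post-order visits the left subtree, then the right subtree, then the node.
At daisy: go left to elm.
  At elm: go left to sage.
    At sage: go left to bay.
      At bay: no left child.
      At bay: go right to cedar.
        At cedar: go left to ivy.
          At ivy: go left to ash.
            ash is a leaf — visit ash.
          At ivy: no right child.
          Visit ivy.
        At cedar: no right child.
        Visit cedar.
      Visit bay.
    At sage: go right to hop.
      hop is a leaf — visit hop.
    Visit sage.
  At elm: go right to kale.
    At kale: go left to iris.
      iris is a leaf — visit iris.
    At kale: go right to aster.
      At aster: no left child.
      At aster: go right to plum.
        plum is a leaf — visit plum.
      Visit aster.
    Visit kale.
  Visit elm.
At daisy: no right child.
Visit daisy.
Full post-order sequence: ash, ivy, cedar, bay, hop, sage, iris, plum, aster, kale, elm, daisy.

11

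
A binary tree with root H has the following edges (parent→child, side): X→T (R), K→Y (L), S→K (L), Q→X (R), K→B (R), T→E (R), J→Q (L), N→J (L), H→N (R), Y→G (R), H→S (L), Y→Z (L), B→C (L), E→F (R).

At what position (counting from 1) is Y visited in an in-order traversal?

2

In-order visits the left subtree, then the node, then the right subtree.
At H: go left to S.
  At S: go left to K.
    At K: go left to Y.
      At Y: go left to Z.
        Z is a leaf — visit Z.
      Visit Y.
      At Y: go right to G.
        G is a leaf — visit G.
    Visit K.
    At K: go right to B.
      At B: go left to C.
        C is a leaf — visit C.
      Visit B.
      At B: no right child.
  Visit S.
  At S: no right child.
Visit H.
At H: go right to N.
  At N: go left to J.
    At J: go left to Q.
      At Q: no left child.
      Visit Q.
      At Q: go right to X.
        At X: no left child.
        Visit X.
        At X: go right to T.
          At T: no left child.
          Visit T.
          At T: go right to E.
            At E: no left child.
            Visit E.
            At E: go right to F.
              F is a leaf — visit F.
    Visit J.
    At J: no right child.
  Visit N.
  At N: no right child.
Full in-order sequence: Z, Y, G, K, C, B, S, H, Q, X, T, E, F, J, N.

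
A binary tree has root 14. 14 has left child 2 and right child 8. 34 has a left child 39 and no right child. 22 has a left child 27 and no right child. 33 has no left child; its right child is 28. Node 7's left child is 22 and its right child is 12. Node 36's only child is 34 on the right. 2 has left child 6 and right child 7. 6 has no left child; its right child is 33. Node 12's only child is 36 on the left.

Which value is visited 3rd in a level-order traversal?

Level-order visits nodes level by level from the root, left to right within each level.
Level 0: 14
Level 1: 2, 8
Level 2: 6, 7
Level 3: 33, 22, 12
Level 4: 28, 27, 36
Level 5: 34
Level 6: 39
Full level-order sequence: 14, 2, 8, 6, 7, 33, 22, 12, 28, 27, 36, 34, 39.

8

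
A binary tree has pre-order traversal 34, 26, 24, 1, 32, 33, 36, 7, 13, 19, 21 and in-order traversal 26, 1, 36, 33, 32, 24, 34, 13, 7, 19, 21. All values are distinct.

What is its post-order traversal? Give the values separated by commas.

36, 33, 32, 1, 24, 26, 13, 21, 19, 7, 34

The first element of pre-order is the root; it splits in-order into left and right subtrees.
Root 34: left subtree has 6 nodes {26, 1, 36, 33, 32, 24}, right has 4 {13, 7, 19, 21}.
  Root 26: left subtree has 0 nodes { }, right has 5 {1, 36, 33, 32, 24}.
    Root 24: left subtree has 4 nodes {1, 36, 33, 32}, right has 0 { }.
      Root 1: left subtree has 0 nodes { }, right has 3 {36, 33, 32}.
        Root 32: left subtree has 2 nodes {36, 33}, right has 0 { }.
          Root 33: left subtree has 1 node {36}, right has 0 { }.
  Root 7: left subtree has 1 node {13}, right has 2 {19, 21}.
    Root 19: left subtree has 0 nodes { }, right has 1 {21}.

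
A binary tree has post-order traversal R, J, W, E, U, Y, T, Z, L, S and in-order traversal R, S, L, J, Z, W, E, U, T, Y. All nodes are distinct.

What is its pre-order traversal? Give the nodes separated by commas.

S, R, L, Z, J, T, U, E, W, Y

The last element of post-order is the root; it splits in-order into left and right subtrees.
Root S: left subtree has 1 node {R}, right has 8 {L, J, Z, W, E, U, T, Y}.
  Root L: left subtree has 0 nodes { }, right has 7 {J, Z, W, E, U, T, Y}.
    Root Z: left subtree has 1 node {J}, right has 5 {W, E, U, T, Y}.
      Root T: left subtree has 3 nodes {W, E, U}, right has 1 {Y}.
        Root U: left subtree has 2 nodes {W, E}, right has 0 { }.
          Root E: left subtree has 1 node {W}, right has 0 { }.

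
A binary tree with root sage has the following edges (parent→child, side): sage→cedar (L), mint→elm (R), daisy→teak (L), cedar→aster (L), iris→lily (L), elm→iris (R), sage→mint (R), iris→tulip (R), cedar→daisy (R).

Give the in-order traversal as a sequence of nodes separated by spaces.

aster cedar teak daisy sage mint elm lily iris tulip

In-order visits the left subtree, then the node, then the right subtree.
At sage: go left to cedar.
  At cedar: go left to aster.
    aster is a leaf — visit aster.
  Visit cedar.
  At cedar: go right to daisy.
    At daisy: go left to teak.
      teak is a leaf — visit teak.
    Visit daisy.
    At daisy: no right child.
Visit sage.
At sage: go right to mint.
  At mint: no left child.
  Visit mint.
  At mint: go right to elm.
    At elm: no left child.
    Visit elm.
    At elm: go right to iris.
      At iris: go left to lily.
        lily is a leaf — visit lily.
      Visit iris.
      At iris: go right to tulip.
        tulip is a leaf — visit tulip.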